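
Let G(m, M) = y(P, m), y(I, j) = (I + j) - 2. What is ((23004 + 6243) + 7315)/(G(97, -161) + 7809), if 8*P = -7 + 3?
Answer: 73124/15807 ≈ 4.6261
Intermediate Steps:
P = -½ (P = (-7 + 3)/8 = (⅛)*(-4) = -½ ≈ -0.50000)
y(I, j) = -2 + I + j
G(m, M) = -5/2 + m (G(m, M) = -2 - ½ + m = -5/2 + m)
((23004 + 6243) + 7315)/(G(97, -161) + 7809) = ((23004 + 6243) + 7315)/((-5/2 + 97) + 7809) = (29247 + 7315)/(189/2 + 7809) = 36562/(15807/2) = 36562*(2/15807) = 73124/15807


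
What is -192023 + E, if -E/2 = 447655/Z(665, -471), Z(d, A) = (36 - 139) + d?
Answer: -54406118/281 ≈ -1.9362e+5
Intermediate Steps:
Z(d, A) = -103 + d
E = -447655/281 (E = -895310/(-103 + 665) = -895310/562 = -2*447655/562 = -447655/281 ≈ -1593.1)
-192023 + E = -192023 - 447655/281 = -54406118/281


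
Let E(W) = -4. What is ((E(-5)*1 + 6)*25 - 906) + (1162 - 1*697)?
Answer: -391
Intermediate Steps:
((E(-5)*1 + 6)*25 - 906) + (1162 - 1*697) = ((-4*1 + 6)*25 - 906) + (1162 - 1*697) = ((-4 + 6)*25 - 906) + (1162 - 697) = (2*25 - 906) + 465 = (50 - 906) + 465 = -856 + 465 = -391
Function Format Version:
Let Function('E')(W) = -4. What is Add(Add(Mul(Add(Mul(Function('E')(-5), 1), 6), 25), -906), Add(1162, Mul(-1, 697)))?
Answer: -391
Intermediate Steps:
Add(Add(Mul(Add(Mul(Function('E')(-5), 1), 6), 25), -906), Add(1162, Mul(-1, 697))) = Add(Add(Mul(Add(Mul(-4, 1), 6), 25), -906), Add(1162, Mul(-1, 697))) = Add(Add(Mul(Add(-4, 6), 25), -906), Add(1162, -697)) = Add(Add(Mul(2, 25), -906), 465) = Add(Add(50, -906), 465) = Add(-856, 465) = -391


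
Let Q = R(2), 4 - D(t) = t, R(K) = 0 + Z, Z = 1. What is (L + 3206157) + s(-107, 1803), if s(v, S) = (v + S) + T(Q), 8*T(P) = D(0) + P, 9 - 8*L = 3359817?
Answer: 22303021/8 ≈ 2.7879e+6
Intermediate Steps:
L = -419976 (L = 9/8 - ⅛*3359817 = 9/8 - 3359817/8 = -419976)
R(K) = 1 (R(K) = 0 + 1 = 1)
D(t) = 4 - t
Q = 1
T(P) = ½ + P/8 (T(P) = ((4 - 1*0) + P)/8 = ((4 + 0) + P)/8 = (4 + P)/8 = ½ + P/8)
s(v, S) = 5/8 + S + v (s(v, S) = (v + S) + (½ + (⅛)*1) = (S + v) + (½ + ⅛) = (S + v) + 5/8 = 5/8 + S + v)
(L + 3206157) + s(-107, 1803) = (-419976 + 3206157) + (5/8 + 1803 - 107) = 2786181 + 13573/8 = 22303021/8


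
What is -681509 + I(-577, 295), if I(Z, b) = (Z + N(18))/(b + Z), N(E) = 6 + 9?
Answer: -96092488/141 ≈ -6.8151e+5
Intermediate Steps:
N(E) = 15
I(Z, b) = (15 + Z)/(Z + b) (I(Z, b) = (Z + 15)/(b + Z) = (15 + Z)/(Z + b))
-681509 + I(-577, 295) = -681509 + (15 - 577)/(-577 + 295) = -681509 - 562/(-282) = -681509 - 1/282*(-562) = -681509 + 281/141 = -96092488/141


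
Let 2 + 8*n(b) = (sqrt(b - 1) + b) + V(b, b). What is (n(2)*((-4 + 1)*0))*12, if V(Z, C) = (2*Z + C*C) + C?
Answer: 0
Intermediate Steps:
V(Z, C) = C + C**2 + 2*Z (V(Z, C) = (2*Z + C**2) + C = (C**2 + 2*Z) + C = C + C**2 + 2*Z)
n(b) = -1/4 + b/2 + b**2/8 + sqrt(-1 + b)/8 (n(b) = -1/4 + ((sqrt(b - 1) + b) + (b + b**2 + 2*b))/8 = -1/4 + ((sqrt(-1 + b) + b) + (b**2 + 3*b))/8 = -1/4 + ((b + sqrt(-1 + b)) + (b**2 + 3*b))/8 = -1/4 + (b**2 + sqrt(-1 + b) + 4*b)/8 = -1/4 + (b/2 + b**2/8 + sqrt(-1 + b)/8) = -1/4 + b/2 + b**2/8 + sqrt(-1 + b)/8)
(n(2)*((-4 + 1)*0))*12 = ((-1/4 + (1/2)*2 + (1/8)*2**2 + sqrt(-1 + 2)/8)*((-4 + 1)*0))*12 = ((-1/4 + 1 + (1/8)*4 + sqrt(1)/8)*(-3*0))*12 = ((-1/4 + 1 + 1/2 + (1/8)*1)*0)*12 = ((-1/4 + 1 + 1/2 + 1/8)*0)*12 = ((11/8)*0)*12 = 0*12 = 0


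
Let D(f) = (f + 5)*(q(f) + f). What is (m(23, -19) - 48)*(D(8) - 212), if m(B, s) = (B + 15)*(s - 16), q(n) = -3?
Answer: 202566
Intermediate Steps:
m(B, s) = (-16 + s)*(15 + B) (m(B, s) = (15 + B)*(-16 + s) = (-16 + s)*(15 + B))
D(f) = (-3 + f)*(5 + f) (D(f) = (f + 5)*(-3 + f) = (5 + f)*(-3 + f) = (-3 + f)*(5 + f))
(m(23, -19) - 48)*(D(8) - 212) = ((-240 - 16*23 + 15*(-19) + 23*(-19)) - 48)*((-15 + 8**2 + 2*8) - 212) = ((-240 - 368 - 285 - 437) - 48)*((-15 + 64 + 16) - 212) = (-1330 - 48)*(65 - 212) = -1378*(-147) = 202566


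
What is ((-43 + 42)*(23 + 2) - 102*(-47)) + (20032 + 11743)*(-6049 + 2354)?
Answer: -117403856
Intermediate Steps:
((-43 + 42)*(23 + 2) - 102*(-47)) + (20032 + 11743)*(-6049 + 2354) = (-1*25 + 4794) + 31775*(-3695) = (-25 + 4794) - 117408625 = 4769 - 117408625 = -117403856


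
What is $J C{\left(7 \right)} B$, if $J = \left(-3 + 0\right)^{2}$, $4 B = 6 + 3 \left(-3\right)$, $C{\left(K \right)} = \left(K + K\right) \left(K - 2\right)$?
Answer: $- \frac{945}{2} \approx -472.5$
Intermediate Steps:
$C{\left(K \right)} = 2 K \left(-2 + K\right)$
$B = - \frac{3}{4}$ ($B = \frac{6 + 3 \left(-3\right)}{4} = \frac{6 - 9}{4} = \frac{1}{4} \left(-3\right) = - \frac{3}{4} \approx -0.75$)
$J = 9$ ($J = \left(-3\right)^{2} = 9$)
$J C{\left(7 \right)} B = 9 \cdot 2 \cdot 7 \left(-2 + 7\right) \left(- \frac{3}{4}\right) = 9 \cdot 2 \cdot 7 \cdot 5 \left(- \frac{3}{4}\right) = 9 \cdot 70 \left(- \frac{3}{4}\right) = 630 \left(- \frac{3}{4}\right) = - \frac{945}{2}$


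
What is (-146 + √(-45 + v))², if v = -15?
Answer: 21256 - 584*I*√15 ≈ 21256.0 - 2261.8*I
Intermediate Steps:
(-146 + √(-45 + v))² = (-146 + √(-45 - 15))² = (-146 + √(-60))² = (-146 + 2*I*√15)²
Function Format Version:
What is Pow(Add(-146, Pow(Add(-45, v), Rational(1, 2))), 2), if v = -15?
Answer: Add(21256, Mul(-584, I, Pow(15, Rational(1, 2)))) ≈ Add(21256., Mul(-2261.8, I))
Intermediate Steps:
Pow(Add(-146, Pow(Add(-45, v), Rational(1, 2))), 2) = Pow(Add(-146, Pow(Add(-45, -15), Rational(1, 2))), 2) = Pow(Add(-146, Pow(-60, Rational(1, 2))), 2) = Pow(Add(-146, Mul(2, I, Pow(15, Rational(1, 2)))), 2)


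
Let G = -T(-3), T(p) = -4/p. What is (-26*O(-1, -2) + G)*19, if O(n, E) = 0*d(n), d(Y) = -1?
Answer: -76/3 ≈ -25.333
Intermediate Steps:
O(n, E) = 0 (O(n, E) = 0*(-1) = 0)
G = -4/3 (G = -(-4)/(-3) = -(-4)*(-1)/3 = -1*4/3 = -4/3 ≈ -1.3333)
(-26*O(-1, -2) + G)*19 = (-26*0 - 4/3)*19 = (0 - 4/3)*19 = -4/3*19 = -76/3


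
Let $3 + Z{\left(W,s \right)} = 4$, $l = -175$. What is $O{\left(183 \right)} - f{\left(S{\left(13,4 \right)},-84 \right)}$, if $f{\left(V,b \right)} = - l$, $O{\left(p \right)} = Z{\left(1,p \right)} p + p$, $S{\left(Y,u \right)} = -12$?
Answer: $191$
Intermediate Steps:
$Z{\left(W,s \right)} = 1$ ($Z{\left(W,s \right)} = -3 + 4 = 1$)
$O{\left(p \right)} = 2 p$ ($O{\left(p \right)} = 1 p + p = p + p = 2 p$)
$f{\left(V,b \right)} = 175$ ($f{\left(V,b \right)} = \left(-1\right) \left(-175\right) = 175$)
$O{\left(183 \right)} - f{\left(S{\left(13,4 \right)},-84 \right)} = 2 \cdot 183 - 175 = 366 - 175 = 191$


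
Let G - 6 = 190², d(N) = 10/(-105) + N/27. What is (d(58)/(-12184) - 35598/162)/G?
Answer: -14055947/2309556396 ≈ -0.0060860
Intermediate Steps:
d(N) = -2/21 + N/27 (d(N) = 10*(-1/105) + N*(1/27) = -2/21 + N/27)
G = 36106 (G = 6 + 190² = 6 + 36100 = 36106)
(d(58)/(-12184) - 35598/162)/G = ((-2/21 + (1/27)*58)/(-12184) - 35598/162)/36106 = ((-2/21 + 58/27)*(-1/12184) - 35598*1/162)*(1/36106) = ((388/189)*(-1/12184) - 5933/27)*(1/36106) = (-97/575694 - 5933/27)*(1/36106) = -14055947/63966*1/36106 = -14055947/2309556396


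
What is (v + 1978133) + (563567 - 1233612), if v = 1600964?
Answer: 2909052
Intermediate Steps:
(v + 1978133) + (563567 - 1233612) = (1600964 + 1978133) + (563567 - 1233612) = 3579097 - 670045 = 2909052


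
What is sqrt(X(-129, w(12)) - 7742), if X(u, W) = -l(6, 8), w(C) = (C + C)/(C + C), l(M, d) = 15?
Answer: I*sqrt(7757) ≈ 88.074*I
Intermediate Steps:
w(C) = 1 (w(C) = (2*C)/((2*C)) = (2*C)*(1/(2*C)) = 1)
X(u, W) = -15 (X(u, W) = -1*15 = -15)
sqrt(X(-129, w(12)) - 7742) = sqrt(-15 - 7742) = sqrt(-7757) = I*sqrt(7757)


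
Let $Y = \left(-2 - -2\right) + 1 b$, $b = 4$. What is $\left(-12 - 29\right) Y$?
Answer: $-164$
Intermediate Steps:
$Y = 4$ ($Y = \left(-2 - -2\right) + 1 \cdot 4 = \left(-2 + 2\right) + 4 = 0 + 4 = 4$)
$\left(-12 - 29\right) Y = \left(-12 - 29\right) 4 = \left(-41\right) 4 = -164$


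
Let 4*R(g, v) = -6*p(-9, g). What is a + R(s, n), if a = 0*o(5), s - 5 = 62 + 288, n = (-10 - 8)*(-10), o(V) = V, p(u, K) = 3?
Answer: -9/2 ≈ -4.5000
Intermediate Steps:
n = 180 (n = -18*(-10) = 180)
s = 355 (s = 5 + (62 + 288) = 5 + 350 = 355)
R(g, v) = -9/2 (R(g, v) = (-6*3)/4 = (¼)*(-18) = -9/2)
a = 0 (a = 0*5 = 0)
a + R(s, n) = 0 - 9/2 = -9/2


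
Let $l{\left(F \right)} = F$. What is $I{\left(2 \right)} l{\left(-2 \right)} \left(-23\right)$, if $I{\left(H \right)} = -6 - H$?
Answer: $-368$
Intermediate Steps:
$I{\left(2 \right)} l{\left(-2 \right)} \left(-23\right) = \left(-6 - 2\right) \left(-2\right) \left(-23\right) = \left(-8\right) \left(-2\right) \left(-23\right) = 16 \left(-23\right) = -368$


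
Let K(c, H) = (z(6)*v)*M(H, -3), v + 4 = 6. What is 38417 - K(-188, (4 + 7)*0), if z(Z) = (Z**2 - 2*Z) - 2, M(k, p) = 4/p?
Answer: 115427/3 ≈ 38476.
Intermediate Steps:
v = 2 (v = -4 + 6 = 2)
z(Z) = -2 + Z**2 - 2*Z
K(c, H) = -176/3 (K(c, H) = ((-2 + 6**2 - 2*6)*2)*(4/(-3)) = ((-2 + 36 - 12)*2)*(4*(-1/3)) = (22*2)*(-4/3) = 44*(-4/3) = -176/3)
38417 - K(-188, (4 + 7)*0) = 38417 - 1*(-176/3) = 38417 + 176/3 = 115427/3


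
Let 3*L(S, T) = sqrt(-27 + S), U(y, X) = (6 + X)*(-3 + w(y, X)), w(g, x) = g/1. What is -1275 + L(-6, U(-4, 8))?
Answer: -1275 + I*sqrt(33)/3 ≈ -1275.0 + 1.9149*I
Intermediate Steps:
w(g, x) = g (w(g, x) = g*1 = g)
U(y, X) = (-3 + y)*(6 + X) (U(y, X) = (6 + X)*(-3 + y) = (-3 + y)*(6 + X))
L(S, T) = sqrt(-27 + S)/3
-1275 + L(-6, U(-4, 8)) = -1275 + sqrt(-27 - 6)/3 = -1275 + sqrt(-33)/3 = -1275 + (I*sqrt(33))/3 = -1275 + I*sqrt(33)/3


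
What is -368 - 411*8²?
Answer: -26672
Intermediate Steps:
-368 - 411*8² = -368 - 411*64 = -368 - 26304 = -26672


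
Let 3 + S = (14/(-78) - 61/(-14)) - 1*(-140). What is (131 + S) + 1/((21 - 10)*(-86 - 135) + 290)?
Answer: 318171323/1168986 ≈ 272.18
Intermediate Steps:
S = 77083/546 (S = -3 + ((14/(-78) - 61/(-14)) - 1*(-140)) = -3 + ((14*(-1/78) - 61*(-1/14)) + 140) = -3 + ((-7/39 + 61/14) + 140) = -3 + (2281/546 + 140) = -3 + 78721/546 = 77083/546 ≈ 141.18)
(131 + S) + 1/((21 - 10)*(-86 - 135) + 290) = (131 + 77083/546) + 1/((21 - 10)*(-86 - 135) + 290) = 148609/546 + 1/(11*(-221) + 290) = 148609/546 + 1/(-2431 + 290) = 148609/546 + 1/(-2141) = 148609/546 - 1/2141 = 318171323/1168986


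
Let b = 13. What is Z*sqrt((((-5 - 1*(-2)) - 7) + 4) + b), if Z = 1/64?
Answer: sqrt(7)/64 ≈ 0.041340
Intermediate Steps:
Z = 1/64 ≈ 0.015625
Z*sqrt((((-5 - 1*(-2)) - 7) + 4) + b) = sqrt((((-5 - 1*(-2)) - 7) + 4) + 13)/64 = sqrt((((-5 + 2) - 7) + 4) + 13)/64 = sqrt(((-3 - 7) + 4) + 13)/64 = sqrt((-10 + 4) + 13)/64 = sqrt(-6 + 13)/64 = sqrt(7)/64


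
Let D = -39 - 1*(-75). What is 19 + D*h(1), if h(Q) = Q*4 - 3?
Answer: 55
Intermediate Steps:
D = 36 (D = -39 + 75 = 36)
h(Q) = -3 + 4*Q (h(Q) = 4*Q - 3 = -3 + 4*Q)
19 + D*h(1) = 19 + 36*(-3 + 4*1) = 19 + 36*(-3 + 4) = 19 + 36*1 = 19 + 36 = 55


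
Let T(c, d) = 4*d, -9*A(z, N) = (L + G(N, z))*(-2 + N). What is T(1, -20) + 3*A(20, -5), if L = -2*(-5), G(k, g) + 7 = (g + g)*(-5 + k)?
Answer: -3019/3 ≈ -1006.3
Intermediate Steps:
G(k, g) = -7 + 2*g*(-5 + k) (G(k, g) = -7 + (g + g)*(-5 + k) = -7 + (2*g)*(-5 + k) = -7 + 2*g*(-5 + k))
L = 10
A(z, N) = -(-2 + N)*(3 - 10*z + 2*N*z)/9 (A(z, N) = -(10 + (-7 - 10*z + 2*z*N))*(-2 + N)/9 = -(10 + (-7 - 10*z + 2*N*z))*(-2 + N)/9 = -(3 - 10*z + 2*N*z)*(-2 + N)/9 = -(-2 + N)*(3 - 10*z + 2*N*z)/9)
T(1, -20) + 3*A(20, -5) = 4*(-20) + 3*(⅔ - 20/9*20 - ⅓*(-5) - 2/9*20*(-5)² + (14/9)*(-5)*20) = -80 + 3*(⅔ - 400/9 + 5/3 - 2/9*20*25 - 1400/9) = -80 + 3*(⅔ - 400/9 + 5/3 - 1000/9 - 1400/9) = -80 + 3*(-2779/9) = -80 - 2779/3 = -3019/3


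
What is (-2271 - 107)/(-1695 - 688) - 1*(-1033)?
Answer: 2464017/2383 ≈ 1034.0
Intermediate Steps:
(-2271 - 107)/(-1695 - 688) - 1*(-1033) = -2378/(-2383) + 1033 = -2378*(-1/2383) + 1033 = 2378/2383 + 1033 = 2464017/2383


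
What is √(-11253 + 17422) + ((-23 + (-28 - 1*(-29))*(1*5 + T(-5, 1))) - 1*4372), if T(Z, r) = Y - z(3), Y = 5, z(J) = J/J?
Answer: -4386 + √6169 ≈ -4307.5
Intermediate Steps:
z(J) = 1
T(Z, r) = 4 (T(Z, r) = 5 - 1*1 = 5 - 1 = 4)
√(-11253 + 17422) + ((-23 + (-28 - 1*(-29))*(1*5 + T(-5, 1))) - 1*4372) = √(-11253 + 17422) + ((-23 + (-28 - 1*(-29))*(1*5 + 4)) - 1*4372) = √6169 + ((-23 + (-28 + 29)*(5 + 4)) - 4372) = √6169 + ((-23 + 1*9) - 4372) = √6169 + ((-23 + 9) - 4372) = √6169 + (-14 - 4372) = √6169 - 4386 = -4386 + √6169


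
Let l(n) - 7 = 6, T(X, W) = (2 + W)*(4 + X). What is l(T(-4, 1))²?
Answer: 169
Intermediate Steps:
l(n) = 13 (l(n) = 7 + 6 = 13)
l(T(-4, 1))² = 13² = 169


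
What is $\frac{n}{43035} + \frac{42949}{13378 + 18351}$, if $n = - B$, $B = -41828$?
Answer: $\frac{3175470827}{1365457515} \approx 2.3256$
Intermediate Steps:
$n = 41828$ ($n = \left(-1\right) \left(-41828\right) = 41828$)
$\frac{n}{43035} + \frac{42949}{13378 + 18351} = \frac{41828}{43035} + \frac{42949}{13378 + 18351} = 41828 \cdot \frac{1}{43035} + \frac{42949}{31729} = \frac{41828}{43035} + 42949 \cdot \frac{1}{31729} = \frac{41828}{43035} + \frac{42949}{31729} = \frac{3175470827}{1365457515}$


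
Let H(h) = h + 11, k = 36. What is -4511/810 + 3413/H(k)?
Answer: 2552513/38070 ≈ 67.048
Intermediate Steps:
H(h) = 11 + h
-4511/810 + 3413/H(k) = -4511/810 + 3413/(11 + 36) = -4511*1/810 + 3413/47 = -4511/810 + 3413*(1/47) = -4511/810 + 3413/47 = 2552513/38070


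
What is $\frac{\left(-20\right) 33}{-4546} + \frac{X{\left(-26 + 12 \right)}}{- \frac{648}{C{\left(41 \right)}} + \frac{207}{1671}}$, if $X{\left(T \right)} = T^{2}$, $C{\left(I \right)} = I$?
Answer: $- \frac{10055890886}{813977211} \approx -12.354$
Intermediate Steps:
$\frac{\left(-20\right) 33}{-4546} + \frac{X{\left(-26 + 12 \right)}}{- \frac{648}{C{\left(41 \right)}} + \frac{207}{1671}} = \frac{\left(-20\right) 33}{-4546} + \frac{\left(-26 + 12\right)^{2}}{- \frac{648}{41} + \frac{207}{1671}} = \left(-660\right) \left(- \frac{1}{4546}\right) + \frac{\left(-14\right)^{2}}{\left(-648\right) \frac{1}{41} + 207 \cdot \frac{1}{1671}} = \frac{330}{2273} + \frac{196}{- \frac{648}{41} + \frac{69}{557}} = \frac{330}{2273} + \frac{196}{- \frac{358107}{22837}} = \frac{330}{2273} + 196 \left(- \frac{22837}{358107}\right) = \frac{330}{2273} - \frac{4476052}{358107} = - \frac{10055890886}{813977211}$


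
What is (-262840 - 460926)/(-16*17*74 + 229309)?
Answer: -723766/209181 ≈ -3.4600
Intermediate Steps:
(-262840 - 460926)/(-16*17*74 + 229309) = -723766/(-272*74 + 229309) = -723766/(-20128 + 229309) = -723766/209181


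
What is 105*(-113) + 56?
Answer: -11809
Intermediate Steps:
105*(-113) + 56 = -11865 + 56 = -11809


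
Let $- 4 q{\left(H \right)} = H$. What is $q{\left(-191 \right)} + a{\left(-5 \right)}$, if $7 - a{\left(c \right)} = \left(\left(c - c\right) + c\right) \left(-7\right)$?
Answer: $\frac{79}{4} \approx 19.75$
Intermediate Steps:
$q{\left(H \right)} = - \frac{H}{4}$
$a{\left(c \right)} = 7 + 7 c$ ($a{\left(c \right)} = 7 - \left(\left(c - c\right) + c\right) \left(-7\right) = 7 - \left(0 + c\right) \left(-7\right) = 7 - c \left(-7\right) = 7 - - 7 c = 7 + 7 c$)
$q{\left(-191 \right)} + a{\left(-5 \right)} = \left(- \frac{1}{4}\right) \left(-191\right) + \left(7 + 7 \left(-5\right)\right) = \frac{191}{4} + \left(7 - 35\right) = \frac{191}{4} - 28 = \frac{79}{4}$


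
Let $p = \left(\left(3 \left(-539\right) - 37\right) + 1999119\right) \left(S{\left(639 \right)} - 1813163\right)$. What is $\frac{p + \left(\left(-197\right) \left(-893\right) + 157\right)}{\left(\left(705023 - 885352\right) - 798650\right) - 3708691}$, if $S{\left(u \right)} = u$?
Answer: $\frac{1810226537791}{2343835} \approx 7.7234 \cdot 10^{5}$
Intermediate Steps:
$p = -3620453251660$ ($p = \left(\left(3 \left(-539\right) - 37\right) + 1999119\right) \left(639 - 1813163\right) = \left(\left(-1617 - 37\right) + 1999119\right) \left(-1812524\right) = \left(-1654 + 1999119\right) \left(-1812524\right) = 1997465 \left(-1812524\right) = -3620453251660$)
$\frac{p + \left(\left(-197\right) \left(-893\right) + 157\right)}{\left(\left(705023 - 885352\right) - 798650\right) - 3708691} = \frac{-3620453251660 + \left(\left(-197\right) \left(-893\right) + 157\right)}{\left(\left(705023 - 885352\right) - 798650\right) - 3708691} = \frac{-3620453251660 + \left(175921 + 157\right)}{\left(-180329 - 798650\right) - 3708691} = \frac{-3620453251660 + 176078}{-978979 - 3708691} = - \frac{3620453075582}{-4687670} = \left(-3620453075582\right) \left(- \frac{1}{4687670}\right) = \frac{1810226537791}{2343835}$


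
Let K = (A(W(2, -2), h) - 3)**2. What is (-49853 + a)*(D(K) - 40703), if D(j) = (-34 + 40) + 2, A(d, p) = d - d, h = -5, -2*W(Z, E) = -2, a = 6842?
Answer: 1750332645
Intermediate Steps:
W(Z, E) = 1 (W(Z, E) = -1/2*(-2) = 1)
A(d, p) = 0
K = 9 (K = (0 - 3)**2 = (-3)**2 = 9)
D(j) = 8 (D(j) = 6 + 2 = 8)
(-49853 + a)*(D(K) - 40703) = (-49853 + 6842)*(8 - 40703) = -43011*(-40695) = 1750332645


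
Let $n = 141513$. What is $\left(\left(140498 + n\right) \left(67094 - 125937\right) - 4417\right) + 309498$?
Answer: $-16594068192$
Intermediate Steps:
$\left(\left(140498 + n\right) \left(67094 - 125937\right) - 4417\right) + 309498 = \left(\left(140498 + 141513\right) \left(67094 - 125937\right) - 4417\right) + 309498 = \left(282011 \left(-58843\right) - 4417\right) + 309498 = \left(-16594373273 - 4417\right) + 309498 = -16594377690 + 309498 = -16594068192$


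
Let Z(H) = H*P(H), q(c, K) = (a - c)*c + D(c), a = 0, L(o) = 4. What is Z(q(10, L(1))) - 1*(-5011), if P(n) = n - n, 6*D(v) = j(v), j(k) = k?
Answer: 5011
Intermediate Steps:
D(v) = v/6
P(n) = 0
q(c, K) = -c**2 + c/6 (q(c, K) = (0 - c)*c + c/6 = (-c)*c + c/6 = -c**2 + c/6)
Z(H) = 0 (Z(H) = H*0 = 0)
Z(q(10, L(1))) - 1*(-5011) = 0 - 1*(-5011) = 0 + 5011 = 5011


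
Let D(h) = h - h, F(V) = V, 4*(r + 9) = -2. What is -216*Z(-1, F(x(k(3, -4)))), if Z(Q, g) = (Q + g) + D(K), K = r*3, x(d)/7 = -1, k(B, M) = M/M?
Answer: 1728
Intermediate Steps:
r = -19/2 (r = -9 + (¼)*(-2) = -9 - ½ = -19/2 ≈ -9.5000)
k(B, M) = 1
x(d) = -7 (x(d) = 7*(-1) = -7)
K = -57/2 (K = -19/2*3 = -57/2 ≈ -28.500)
D(h) = 0
Z(Q, g) = Q + g (Z(Q, g) = (Q + g) + 0 = Q + g)
-216*Z(-1, F(x(k(3, -4)))) = -216*(-1 - 7) = -216*(-8) = 1728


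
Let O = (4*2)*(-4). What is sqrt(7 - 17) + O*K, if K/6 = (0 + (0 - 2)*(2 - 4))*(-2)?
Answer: 1536 + I*sqrt(10) ≈ 1536.0 + 3.1623*I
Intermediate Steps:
O = -32 (O = 8*(-4) = -32)
K = -48 (K = 6*((0 + (0 - 2)*(2 - 4))*(-2)) = 6*((0 - 2*(-2))*(-2)) = 6*((0 + 4)*(-2)) = 6*(4*(-2)) = 6*(-8) = -48)
sqrt(7 - 17) + O*K = sqrt(7 - 17) - 32*(-48) = sqrt(-10) + 1536 = I*sqrt(10) + 1536 = 1536 + I*sqrt(10)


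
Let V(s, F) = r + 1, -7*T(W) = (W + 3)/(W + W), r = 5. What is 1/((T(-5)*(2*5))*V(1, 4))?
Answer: -7/12 ≈ -0.58333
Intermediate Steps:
T(W) = -(3 + W)/(14*W) (T(W) = -(W + 3)/(7*(W + W)) = -(3 + W)/(7*(2*W)) = -(3 + W)*1/(2*W)/7 = -(3 + W)/(14*W))
V(s, F) = 6 (V(s, F) = 5 + 1 = 6)
1/((T(-5)*(2*5))*V(1, 4)) = 1/((((1/14)*(-3 - 1*(-5))/(-5))*(2*5))*6) = 1/((((1/14)*(-⅕)*(-3 + 5))*10)*6) = 1/((((1/14)*(-⅕)*2)*10)*6) = 1/(-1/35*10*6) = 1/(-2/7*6) = 1/(-12/7) = -7/12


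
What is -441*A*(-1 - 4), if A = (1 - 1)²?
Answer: 0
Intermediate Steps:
A = 0 (A = 0² = 0)
-441*A*(-1 - 4) = -0*(-1 - 4) = -0*(-5) = -441*0 = 0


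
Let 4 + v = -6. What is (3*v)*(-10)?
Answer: 300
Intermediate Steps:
v = -10 (v = -4 - 6 = -10)
(3*v)*(-10) = (3*(-10))*(-10) = -30*(-10) = 300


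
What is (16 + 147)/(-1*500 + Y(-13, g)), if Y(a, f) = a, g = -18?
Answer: -163/513 ≈ -0.31774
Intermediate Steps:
(16 + 147)/(-1*500 + Y(-13, g)) = (16 + 147)/(-1*500 - 13) = 163/(-500 - 13) = 163/(-513) = 163*(-1/513) = -163/513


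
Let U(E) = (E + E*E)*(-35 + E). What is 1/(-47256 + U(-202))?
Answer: -1/9669930 ≈ -1.0341e-7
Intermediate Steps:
U(E) = (-35 + E)*(E + E²) (U(E) = (E + E²)*(-35 + E) = (-35 + E)*(E + E²))
1/(-47256 + U(-202)) = 1/(-47256 - 202*(-35 + (-202)² - 34*(-202))) = 1/(-47256 - 202*(-35 + 40804 + 6868)) = 1/(-47256 - 202*47637) = 1/(-47256 - 9622674) = 1/(-9669930) = -1/9669930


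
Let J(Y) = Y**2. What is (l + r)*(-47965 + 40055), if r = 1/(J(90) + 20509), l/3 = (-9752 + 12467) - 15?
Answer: -261858178130/4087 ≈ -6.4071e+7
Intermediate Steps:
l = 8100 (l = 3*((-9752 + 12467) - 15) = 3*(2715 - 15) = 3*2700 = 8100)
r = 1/28609 (r = 1/(90**2 + 20509) = 1/(8100 + 20509) = 1/28609 ≈ 3.4954e-5)
(l + r)*(-47965 + 40055) = (8100 + 1/28609)*(-47965 + 40055) = (231732901/28609)*(-7910) = -261858178130/4087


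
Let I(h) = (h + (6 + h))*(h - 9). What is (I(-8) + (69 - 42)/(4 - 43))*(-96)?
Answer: -211296/13 ≈ -16254.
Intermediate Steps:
I(h) = (-9 + h)*(6 + 2*h) (I(h) = (6 + 2*h)*(-9 + h) = (-9 + h)*(6 + 2*h))
(I(-8) + (69 - 42)/(4 - 43))*(-96) = ((-54 - 12*(-8) + 2*(-8)²) + (69 - 42)/(4 - 43))*(-96) = ((-54 + 96 + 2*64) + 27/(-39))*(-96) = ((-54 + 96 + 128) + 27*(-1/39))*(-96) = (170 - 9/13)*(-96) = (2201/13)*(-96) = -211296/13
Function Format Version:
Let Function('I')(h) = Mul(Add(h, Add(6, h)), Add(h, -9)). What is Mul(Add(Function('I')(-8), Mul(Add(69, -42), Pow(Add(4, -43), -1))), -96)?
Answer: Rational(-211296, 13) ≈ -16254.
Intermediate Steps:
Function('I')(h) = Mul(Add(-9, h), Add(6, Mul(2, h))) (Function('I')(h) = Mul(Add(6, Mul(2, h)), Add(-9, h)) = Mul(Add(-9, h), Add(6, Mul(2, h))))
Mul(Add(Function('I')(-8), Mul(Add(69, -42), Pow(Add(4, -43), -1))), -96) = Mul(Add(Add(-54, Mul(-12, -8), Mul(2, Pow(-8, 2))), Mul(Add(69, -42), Pow(Add(4, -43), -1))), -96) = Mul(Add(Add(-54, 96, Mul(2, 64)), Mul(27, Pow(-39, -1))), -96) = Mul(Add(Add(-54, 96, 128), Mul(27, Rational(-1, 39))), -96) = Mul(Add(170, Rational(-9, 13)), -96) = Mul(Rational(2201, 13), -96) = Rational(-211296, 13)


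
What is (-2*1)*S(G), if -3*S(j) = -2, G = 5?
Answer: -4/3 ≈ -1.3333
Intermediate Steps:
S(j) = 2/3 (S(j) = -1/3*(-2) = 2/3)
(-2*1)*S(G) = -2*1*(2/3) = -2*2/3 = -4/3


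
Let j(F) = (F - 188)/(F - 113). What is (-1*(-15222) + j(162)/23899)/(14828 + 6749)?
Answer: 17825738296/25267767427 ≈ 0.70547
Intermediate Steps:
j(F) = (-188 + F)/(-113 + F)
(-1*(-15222) + j(162)/23899)/(14828 + 6749) = (-1*(-15222) + ((-188 + 162)/(-113 + 162))/23899)/(14828 + 6749) = (15222 + (-26/49)*(1/23899))/21577 = (15222 + ((1/49)*(-26))*(1/23899))*(1/21577) = (15222 - 26/49*1/23899)*(1/21577) = (15222 - 26/1171051)*(1/21577) = (17825738296/1171051)*(1/21577) = 17825738296/25267767427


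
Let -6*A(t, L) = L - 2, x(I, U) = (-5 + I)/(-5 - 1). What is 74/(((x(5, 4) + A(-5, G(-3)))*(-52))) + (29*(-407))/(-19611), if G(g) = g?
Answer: -1409626/1274715 ≈ -1.1058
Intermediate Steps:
x(I, U) = ⅚ - I/6 (x(I, U) = (-5 + I)/(-6) = (-5 + I)*(-⅙) = ⅚ - I/6)
A(t, L) = ⅓ - L/6 (A(t, L) = -(L - 2)/6 = -(-2 + L)/6 = ⅓ - L/6)
74/(((x(5, 4) + A(-5, G(-3)))*(-52))) + (29*(-407))/(-19611) = 74/((((⅚ - ⅙*5) + (⅓ - ⅙*(-3)))*(-52))) + (29*(-407))/(-19611) = 74/((((⅚ - ⅚) + (⅓ + ½))*(-52))) - 11803*(-1/19611) = 74/(((0 + ⅚)*(-52))) + 11803/19611 = 74/(((⅚)*(-52))) + 11803/19611 = 74/(-130/3) + 11803/19611 = 74*(-3/130) + 11803/19611 = -111/65 + 11803/19611 = -1409626/1274715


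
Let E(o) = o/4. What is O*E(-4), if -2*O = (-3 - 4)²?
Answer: 49/2 ≈ 24.500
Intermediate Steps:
E(o) = o/4 (E(o) = o*(¼) = o/4)
O = -49/2 (O = -(-3 - 4)²/2 = -½*(-7)² = -½*49 = -49/2 ≈ -24.500)
O*E(-4) = -49*(-4)/8 = -49/2*(-1) = 49/2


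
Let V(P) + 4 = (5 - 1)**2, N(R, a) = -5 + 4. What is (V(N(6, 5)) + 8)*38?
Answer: 760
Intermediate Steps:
N(R, a) = -1
V(P) = 12 (V(P) = -4 + (5 - 1)**2 = -4 + 4**2 = -4 + 16 = 12)
(V(N(6, 5)) + 8)*38 = (12 + 8)*38 = 20*38 = 760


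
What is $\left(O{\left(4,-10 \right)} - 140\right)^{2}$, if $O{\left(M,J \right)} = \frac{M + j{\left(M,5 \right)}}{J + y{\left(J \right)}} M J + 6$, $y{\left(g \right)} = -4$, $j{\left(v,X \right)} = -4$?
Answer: $17956$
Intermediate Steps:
$O{\left(M,J \right)} = 6 + \frac{J M \left(-4 + M\right)}{-4 + J}$ ($O{\left(M,J \right)} = \frac{M - 4}{J - 4} M J + 6 = \frac{-4 + M}{-4 + J} M J + 6 = \frac{M \left(-4 + M\right)}{-4 + J} J + 6 = \frac{J M \left(-4 + M\right)}{-4 + J} + 6 = 6 + \frac{J M \left(-4 + M\right)}{-4 + J}$)
$\left(O{\left(4,-10 \right)} - 140\right)^{2} = \left(\frac{-24 + 6 \left(-10\right) - 10 \cdot 4^{2} - \left(-40\right) 4}{-4 - 10} - 140\right)^{2} = \left(\frac{-24 - 60 - 160 + 160}{-14} - 140\right)^{2} = \left(- \frac{-24 - 60 - 160 + 160}{14} - 140\right)^{2} = \left(\left(- \frac{1}{14}\right) \left(-84\right) - 140\right)^{2} = \left(6 - 140\right)^{2} = \left(-134\right)^{2} = 17956$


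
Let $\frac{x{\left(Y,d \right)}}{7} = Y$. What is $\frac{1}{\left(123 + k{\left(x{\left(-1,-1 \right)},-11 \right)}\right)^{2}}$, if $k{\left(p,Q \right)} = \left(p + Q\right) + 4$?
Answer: $\frac{1}{11881} \approx 8.4168 \cdot 10^{-5}$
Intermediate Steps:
$x{\left(Y,d \right)} = 7 Y$
$k{\left(p,Q \right)} = 4 + Q + p$ ($k{\left(p,Q \right)} = \left(Q + p\right) + 4 = 4 + Q + p$)
$\frac{1}{\left(123 + k{\left(x{\left(-1,-1 \right)},-11 \right)}\right)^{2}} = \frac{1}{\left(123 + \left(4 - 11 + 7 \left(-1\right)\right)\right)^{2}} = \frac{1}{\left(123 - 14\right)^{2}} = \frac{1}{109^{2}} = \frac{1}{11881}$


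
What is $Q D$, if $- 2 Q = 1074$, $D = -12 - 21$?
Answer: $17721$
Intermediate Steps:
$D = -33$ ($D = -12 - 21 = -33$)
$Q = -537$ ($Q = \left(- \frac{1}{2}\right) 1074 = -537$)
$Q D = \left(-537\right) \left(-33\right) = 17721$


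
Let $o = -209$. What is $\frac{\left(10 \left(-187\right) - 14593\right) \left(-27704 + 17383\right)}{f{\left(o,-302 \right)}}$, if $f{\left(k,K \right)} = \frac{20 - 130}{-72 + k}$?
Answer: $\frac{47746009063}{110} \approx 4.3405 \cdot 10^{8}$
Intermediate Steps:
$f{\left(k,K \right)} = - \frac{110}{-72 + k}$
$\frac{\left(10 \left(-187\right) - 14593\right) \left(-27704 + 17383\right)}{f{\left(o,-302 \right)}} = \frac{\left(10 \left(-187\right) - 14593\right) \left(-27704 + 17383\right)}{\left(-110\right) \frac{1}{-72 - 209}} = \frac{\left(-1870 - 14593\right) \left(-10321\right)}{\left(-110\right) \frac{1}{-281}} = \frac{\left(-16463\right) \left(-10321\right)}{\left(-110\right) \left(- \frac{1}{281}\right)} = \frac{169914623}{\frac{110}{281}} = 169914623 \cdot \frac{281}{110} = \frac{47746009063}{110}$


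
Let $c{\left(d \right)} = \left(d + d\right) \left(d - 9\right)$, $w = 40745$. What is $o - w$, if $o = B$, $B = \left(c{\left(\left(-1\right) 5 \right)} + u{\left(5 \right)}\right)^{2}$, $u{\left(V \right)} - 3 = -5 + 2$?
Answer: $-21145$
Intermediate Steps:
$c{\left(d \right)} = 2 d \left(-9 + d\right)$
$u{\left(V \right)} = 0$ ($u{\left(V \right)} = 3 + \left(-5 + 2\right) = 3 - 3 = 0$)
$B = 19600$ ($B = \left(2 \left(\left(-1\right) 5\right) \left(-9 - 5\right) + 0\right)^{2} = \left(2 \left(-5\right) \left(-9 - 5\right) + 0\right)^{2} = \left(2 \left(-5\right) \left(-14\right) + 0\right)^{2} = \left(140 + 0\right)^{2} = 140^{2} = 19600$)
$o = 19600$
$o - w = 19600 - 40745 = -21145$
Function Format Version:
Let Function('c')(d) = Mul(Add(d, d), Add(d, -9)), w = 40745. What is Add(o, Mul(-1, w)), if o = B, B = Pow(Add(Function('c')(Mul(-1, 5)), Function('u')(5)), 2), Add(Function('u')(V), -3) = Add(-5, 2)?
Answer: -21145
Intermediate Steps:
Function('c')(d) = Mul(2, d, Add(-9, d)) (Function('c')(d) = Mul(Mul(2, d), Add(-9, d)) = Mul(2, d, Add(-9, d)))
Function('u')(V) = 0 (Function('u')(V) = Add(3, Add(-5, 2)) = Add(3, -3) = 0)
B = 19600 (B = Pow(Add(Mul(2, Mul(-1, 5), Add(-9, Mul(-1, 5))), 0), 2) = Pow(Add(Mul(2, -5, Add(-9, -5)), 0), 2) = Pow(Add(Mul(2, -5, -14), 0), 2) = Pow(Add(140, 0), 2) = Pow(140, 2) = 19600)
o = 19600
Add(o, Mul(-1, w)) = Add(19600, Mul(-1, 40745)) = Add(19600, -40745) = -21145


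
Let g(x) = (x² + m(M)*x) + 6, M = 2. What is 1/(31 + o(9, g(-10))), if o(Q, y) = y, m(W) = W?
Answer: 1/117 ≈ 0.0085470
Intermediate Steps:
g(x) = 6 + x² + 2*x (g(x) = (x² + 2*x) + 6 = 6 + x² + 2*x)
1/(31 + o(9, g(-10))) = 1/(31 + (6 + (-10)² + 2*(-10))) = 1/(31 + (6 + 100 - 20)) = 1/(31 + 86) = 1/117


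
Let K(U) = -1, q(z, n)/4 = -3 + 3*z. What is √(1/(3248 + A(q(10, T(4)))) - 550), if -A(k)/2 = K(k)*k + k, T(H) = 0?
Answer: I*√362638997/812 ≈ 23.452*I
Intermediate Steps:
q(z, n) = -12 + 12*z (q(z, n) = 4*(-3 + 3*z) = -12 + 12*z)
A(k) = 0 (A(k) = -2*(-k + k) = -2*0 = 0)
√(1/(3248 + A(q(10, T(4)))) - 550) = √(1/(3248 + 0) - 550) = √(1/3248 - 550) = √(-1786399/3248) = I*√362638997/812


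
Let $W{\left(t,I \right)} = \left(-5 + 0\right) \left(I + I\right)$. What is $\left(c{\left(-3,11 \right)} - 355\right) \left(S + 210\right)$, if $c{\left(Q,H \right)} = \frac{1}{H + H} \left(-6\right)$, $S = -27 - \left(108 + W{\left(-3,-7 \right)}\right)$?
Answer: $- \frac{19540}{11} \approx -1776.4$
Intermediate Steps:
$W{\left(t,I \right)} = - 10 I$ ($W{\left(t,I \right)} = - 5 \cdot 2 I = - 10 I$)
$S = -205$ ($S = -27 - \left(108 - -70\right) = -27 - 178 = -205$)
$c{\left(Q,H \right)} = - \frac{3}{H}$ ($c{\left(Q,H \right)} = \frac{1}{2 H} \left(-6\right) = - \frac{3}{H}$)
$\left(c{\left(-3,11 \right)} - 355\right) \left(S + 210\right) = \left(- \frac{3}{11} - 355\right) \left(-205 + 210\right) = \left(\left(-3\right) \frac{1}{11} - 355\right) 5 = \left(- \frac{3}{11} - 355\right) 5 = \left(- \frac{3908}{11}\right) 5 = - \frac{19540}{11}$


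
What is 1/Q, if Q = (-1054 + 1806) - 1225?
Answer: -1/473 ≈ -0.0021142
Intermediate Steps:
Q = -473 (Q = 752 - 1225 = -473)
1/Q = 1/(-473) = -1/473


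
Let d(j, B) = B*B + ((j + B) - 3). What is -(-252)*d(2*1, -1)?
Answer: -252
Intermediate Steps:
d(j, B) = -3 + B + j + B² (d(j, B) = B² + ((B + j) - 3) = B² + (-3 + B + j) = -3 + B + j + B²)
-(-252)*d(2*1, -1) = -(-252)*(-3 - 1 + 2*1 + (-1)²) = -(-252)*(-3 - 1 + 2 + 1) = -(-252)*(-1) = -84*3 = -252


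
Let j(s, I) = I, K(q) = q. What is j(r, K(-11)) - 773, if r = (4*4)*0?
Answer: -784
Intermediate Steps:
r = 0 (r = 16*0 = 0)
j(r, K(-11)) - 773 = -11 - 773 = -784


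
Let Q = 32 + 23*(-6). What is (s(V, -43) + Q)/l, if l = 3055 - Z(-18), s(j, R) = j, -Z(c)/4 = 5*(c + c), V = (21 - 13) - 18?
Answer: -116/2335 ≈ -0.049679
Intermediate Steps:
V = -10 (V = 8 - 18 = -10)
Z(c) = -40*c (Z(c) = -20*(c + c) = -20*2*c = -40*c)
Q = -106 (Q = 32 - 138 = -106)
l = 2335 (l = 3055 - (-40)*(-18) = 3055 - 1*720 = 3055 - 720 = 2335)
(s(V, -43) + Q)/l = (-10 - 106)/2335 = -116*1/2335 = -116/2335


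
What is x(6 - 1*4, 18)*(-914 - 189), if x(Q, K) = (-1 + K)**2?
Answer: -318767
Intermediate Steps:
x(6 - 1*4, 18)*(-914 - 189) = (-1 + 18)**2*(-914 - 189) = 17**2*(-1103) = 289*(-1103) = -318767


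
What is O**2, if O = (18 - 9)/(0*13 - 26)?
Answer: 81/676 ≈ 0.11982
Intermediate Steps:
O = -9/26 (O = 9/(0 - 26) = 9/(-26) = 9*(-1/26) = -9/26 ≈ -0.34615)
O**2 = (-9/26)**2 = 81/676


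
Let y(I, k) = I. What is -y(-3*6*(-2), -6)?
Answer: -36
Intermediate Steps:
-y(-3*6*(-2), -6) = -(-3*6)*(-2) = -(-18)*(-2) = -1*36 = -36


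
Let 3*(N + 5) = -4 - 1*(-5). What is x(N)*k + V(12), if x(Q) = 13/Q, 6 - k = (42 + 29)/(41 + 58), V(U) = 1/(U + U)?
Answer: -27119/1848 ≈ -14.675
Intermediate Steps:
V(U) = 1/(2*U)
N = -14/3 (N = -5 + (-4 - 1*(-5))/3 = -5 + (-4 + 5)/3 = -5 + (1/3)*1 = -5 + 1/3 = -14/3 ≈ -4.6667)
k = 523/99 (k = 6 - (42 + 29)/(41 + 58) = 6 - 71/99 = 523/99 ≈ 5.2828)
x(N)*k + V(12) = (13/(-14/3))*(523/99) + (1/2)/12 = (13*(-3/14))*(523/99) + (1/2)*(1/12) = -39/14*523/99 + 1/24 = -6799/462 + 1/24 = -27119/1848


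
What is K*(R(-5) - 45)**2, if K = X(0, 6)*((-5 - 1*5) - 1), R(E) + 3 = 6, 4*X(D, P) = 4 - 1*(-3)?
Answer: -33957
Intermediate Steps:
X(D, P) = 7/4 (X(D, P) = (4 - 1*(-3))/4 = (4 + 3)/4 = (1/4)*7 = 7/4)
R(E) = 3 (R(E) = -3 + 6 = 3)
K = -77/4 (K = 7*((-5 - 1*5) - 1)/4 = 7*((-5 - 5) - 1)/4 = 7*(-10 - 1)/4 = (7/4)*(-11) = -77/4 ≈ -19.250)
K*(R(-5) - 45)**2 = -77*(3 - 45)**2/4 = -77/4*(-42)**2 = -77/4*1764 = -33957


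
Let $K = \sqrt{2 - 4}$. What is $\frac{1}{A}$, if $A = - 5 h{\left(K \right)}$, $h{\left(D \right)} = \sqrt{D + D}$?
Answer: $\frac{\sqrt[4]{2} i^{\frac{3}{2}}}{10} \approx -0.08409 + 0.08409 i$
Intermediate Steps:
$K = i \sqrt{2}$ ($K = \sqrt{-2} = i \sqrt{2} \approx 1.4142 i$)
$h{\left(D \right)} = \sqrt{2} \sqrt{D}$ ($h{\left(D \right)} = \sqrt{2 D} = \sqrt{2} \sqrt{D}$)
$A = - 5 \cdot 2^{\frac{3}{4}} \sqrt{i}$ ($A = - 5 \sqrt{2} \sqrt{i \sqrt{2}} = - 5 \sqrt{2} \sqrt[4]{2} \sqrt{i} = - 5 \cdot 2^{\frac{3}{4}} \sqrt{i} \approx -5.946 - 5.946 i$)
$\frac{1}{A} = \frac{1}{\left(-5\right) 2^{\frac{3}{4}} \sqrt{i}} = \frac{\sqrt[4]{2} i^{\frac{3}{2}}}{10}$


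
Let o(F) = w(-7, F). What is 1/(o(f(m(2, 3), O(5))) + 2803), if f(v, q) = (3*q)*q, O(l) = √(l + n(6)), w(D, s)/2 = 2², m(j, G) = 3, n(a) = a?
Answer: 1/2811 ≈ 0.00035575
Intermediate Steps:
w(D, s) = 8 (w(D, s) = 2*2² = 2*4 = 8)
O(l) = √(6 + l) (O(l) = √(l + 6) = √(6 + l))
f(v, q) = 3*q²
o(F) = 8
1/(o(f(m(2, 3), O(5))) + 2803) = 1/(8 + 2803) = 1/2811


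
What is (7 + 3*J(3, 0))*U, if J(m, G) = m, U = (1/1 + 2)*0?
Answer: 0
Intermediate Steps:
U = 0 (U = (1 + 2)*0 = 3*0 = 0)
(7 + 3*J(3, 0))*U = (7 + 3*3)*0 = (7 + 9)*0 = 16*0 = 0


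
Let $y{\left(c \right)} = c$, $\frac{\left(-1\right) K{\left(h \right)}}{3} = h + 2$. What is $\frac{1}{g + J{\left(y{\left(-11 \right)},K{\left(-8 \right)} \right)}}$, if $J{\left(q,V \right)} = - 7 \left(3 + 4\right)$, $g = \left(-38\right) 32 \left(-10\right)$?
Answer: $\frac{1}{12111} \approx 8.257 \cdot 10^{-5}$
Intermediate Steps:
$K{\left(h \right)} = -6 - 3 h$ ($K{\left(h \right)} = - 3 \left(h + 2\right) = - 3 \left(2 + h\right) = -6 - 3 h$)
$g = 12160$ ($g = \left(-1216\right) \left(-10\right) = 12160$)
$J{\left(q,V \right)} = -49$ ($J{\left(q,V \right)} = \left(-7\right) 7 = -49$)
$\frac{1}{g + J{\left(y{\left(-11 \right)},K{\left(-8 \right)} \right)}} = \frac{1}{12160 - 49} = \frac{1}{12111}$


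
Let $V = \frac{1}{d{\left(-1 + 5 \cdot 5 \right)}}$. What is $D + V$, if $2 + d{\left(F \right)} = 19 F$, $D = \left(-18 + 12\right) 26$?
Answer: $- \frac{70823}{454} \approx -156.0$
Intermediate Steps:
$D = -156$ ($D = \left(-6\right) 26 = -156$)
$d{\left(F \right)} = -2 + 19 F$
$V = \frac{1}{454}$ ($V = \frac{1}{-2 + 19 \left(-1 + 5 \cdot 5\right)} = \frac{1}{-2 + 19 \left(-1 + 25\right)} = \frac{1}{-2 + 19 \cdot 24} = \frac{1}{-2 + 456} = \frac{1}{454} \approx 0.0022026$)
$D + V = -156 + \frac{1}{454} = - \frac{70823}{454}$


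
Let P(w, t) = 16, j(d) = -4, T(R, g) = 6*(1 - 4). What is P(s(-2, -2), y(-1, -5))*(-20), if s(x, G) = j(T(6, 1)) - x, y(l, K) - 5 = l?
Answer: -320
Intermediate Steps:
T(R, g) = -18 (T(R, g) = 6*(-3) = -18)
y(l, K) = 5 + l
s(x, G) = -4 - x
P(s(-2, -2), y(-1, -5))*(-20) = 16*(-20) = -320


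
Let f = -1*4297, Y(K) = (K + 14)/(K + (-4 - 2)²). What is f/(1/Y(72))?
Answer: -184771/54 ≈ -3421.7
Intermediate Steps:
Y(K) = (14 + K)/(36 + K) (Y(K) = (14 + K)/(K + (-6)²) = (14 + K)/(K + 36) = (14 + K)/(36 + K))
f = -4297
f/(1/Y(72)) = -4297*(14 + 72)/(36 + 72) = -4297*86/108 = -4297*(1/108)*86 = -4297/(1/(43/54)) = -4297/54/43 = -4297*43/54 = -184771/54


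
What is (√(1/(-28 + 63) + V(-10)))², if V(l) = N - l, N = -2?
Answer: 281/35 ≈ 8.0286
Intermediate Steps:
V(l) = -2 - l
(√(1/(-28 + 63) + V(-10)))² = (√(1/(-28 + 63) + (-2 - 1*(-10))))² = (√(1/35 + (-2 + 10)))² = (√(1/35 + 8))² = (√(281/35))² = (√9835/35)² = 281/35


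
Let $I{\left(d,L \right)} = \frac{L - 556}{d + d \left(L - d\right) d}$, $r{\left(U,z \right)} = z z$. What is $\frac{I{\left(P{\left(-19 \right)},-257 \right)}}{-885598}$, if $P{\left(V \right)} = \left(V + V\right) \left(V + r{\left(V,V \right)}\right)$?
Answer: $\frac{271}{635140947663669048} \approx 4.2668 \cdot 10^{-16}$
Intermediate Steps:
$r{\left(U,z \right)} = z^{2}$
$P{\left(V \right)} = 2 V \left(V + V^{2}\right)$ ($P{\left(V \right)} = \left(V + V\right) \left(V + V^{2}\right) = 2 V \left(V + V^{2}\right)$)
$I{\left(d,L \right)} = \frac{-556 + L}{d + d^{2} \left(L - d\right)}$
$\frac{I{\left(P{\left(-19 \right)},-257 \right)}}{-885598} = \frac{\frac{1}{2 \left(-19\right)^{2} \left(1 - 19\right)} \frac{1}{1 - \left(2 \left(-19\right)^{2} \left(1 - 19\right)\right)^{2} - 257 \cdot 2 \left(-19\right)^{2} \left(1 - 19\right)} \left(-556 - 257\right)}{-885598} = \frac{1}{2 \cdot 361 \left(-18\right)} \frac{1}{1 - \left(2 \cdot 361 \left(-18\right)\right)^{2} - 257 \cdot 2 \cdot 361 \left(-18\right)} \left(-813\right) \left(- \frac{1}{885598}\right) = \frac{1}{-12996} \frac{1}{1 - \left(-12996\right)^{2} - -3339972} \left(-813\right) \left(- \frac{1}{885598}\right) = \left(- \frac{1}{12996}\right) \frac{1}{1 - 168896016 + 3339972} \left(-813\right) \left(- \frac{1}{885598}\right) = \left(- \frac{1}{12996}\right) \frac{1}{-165556043} \left(-813\right) \left(- \frac{1}{885598}\right) = \left(- \frac{1}{12996}\right) \left(- \frac{1}{165556043}\right) \left(-813\right) \left(- \frac{1}{885598}\right) = \left(- \frac{271}{717188778276}\right) \left(- \frac{1}{885598}\right) = \frac{271}{635140947663669048}$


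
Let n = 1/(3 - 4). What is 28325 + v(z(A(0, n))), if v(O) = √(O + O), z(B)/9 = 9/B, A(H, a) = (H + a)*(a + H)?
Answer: 28325 + 9*√2 ≈ 28338.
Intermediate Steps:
n = -1 (n = 1/(-1) = -1)
A(H, a) = (H + a)² (A(H, a) = (H + a)*(H + a) = (H + a)²)
z(B) = 81/B (z(B) = 9*(9/B) = 81/B)
v(O) = √2*√O (v(O) = √(2*O) = √2*√O)
28325 + v(z(A(0, n))) = 28325 + √2*√(81/((0 - 1)²)) = 28325 + √2*√(81/((-1)²)) = 28325 + √2*√(81/1) = 28325 + √2*√(81*1) = 28325 + √2*√81 = 28325 + √2*9 = 28325 + 9*√2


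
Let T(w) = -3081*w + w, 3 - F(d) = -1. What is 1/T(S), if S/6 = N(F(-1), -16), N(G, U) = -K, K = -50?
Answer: -1/924000 ≈ -1.0823e-6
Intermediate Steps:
F(d) = 4 (F(d) = 3 - 1*(-1) = 3 + 1 = 4)
N(G, U) = 50 (N(G, U) = -1*(-50) = 50)
S = 300 (S = 6*50 = 300)
T(w) = -3080*w
1/T(S) = 1/(-3080*300) = 1/(-924000) = -1/924000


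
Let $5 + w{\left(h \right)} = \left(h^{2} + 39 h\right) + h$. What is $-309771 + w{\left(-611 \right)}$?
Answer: $39105$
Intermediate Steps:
$w{\left(h \right)} = -5 + h^{2} + 40 h$ ($w{\left(h \right)} = -5 + \left(\left(h^{2} + 39 h\right) + h\right) = -5 + \left(h^{2} + 40 h\right) = -5 + h^{2} + 40 h$)
$-309771 + w{\left(-611 \right)} = -309771 + \left(-5 + \left(-611\right)^{2} + 40 \left(-611\right)\right) = -309771 - -348876 = -309771 + 348876 = 39105$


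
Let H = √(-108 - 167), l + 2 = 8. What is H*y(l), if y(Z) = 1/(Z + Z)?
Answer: 5*I*√11/12 ≈ 1.3819*I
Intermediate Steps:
l = 6 (l = -2 + 8 = 6)
H = 5*I*√11 (H = √(-275) = 5*I*√11 ≈ 16.583*I)
y(Z) = 1/(2*Z)
H*y(l) = (5*I*√11)*((½)/6) = (5*I*√11)*((½)*(⅙)) = (5*I*√11)*(1/12) = 5*I*√11/12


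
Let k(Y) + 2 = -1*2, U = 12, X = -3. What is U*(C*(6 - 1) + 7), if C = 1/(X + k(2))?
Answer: 528/7 ≈ 75.429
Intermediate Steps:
k(Y) = -4 (k(Y) = -2 - 1*2 = -2 - 2 = -4)
C = -1/7 (C = 1/(-3 - 4) = 1/(-7) = -1/7 ≈ -0.14286)
U*(C*(6 - 1) + 7) = 12*(-(6 - 1)/7 + 7) = 12*(-1/7*5 + 7) = 12*(-5/7 + 7) = 12*(44/7) = 528/7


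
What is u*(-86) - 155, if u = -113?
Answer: 9563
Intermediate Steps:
u*(-86) - 155 = -113*(-86) - 155 = 9718 - 155 = 9563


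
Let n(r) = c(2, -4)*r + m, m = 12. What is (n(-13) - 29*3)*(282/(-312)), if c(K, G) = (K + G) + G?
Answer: -141/52 ≈ -2.7115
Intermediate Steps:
c(K, G) = K + 2*G (c(K, G) = (G + K) + G = K + 2*G)
n(r) = 12 - 6*r (n(r) = (2 + 2*(-4))*r + 12 = (2 - 8)*r + 12 = -6*r + 12 = 12 - 6*r)
(n(-13) - 29*3)*(282/(-312)) = ((12 - 6*(-13)) - 29*3)*(282/(-312)) = ((12 + 78) - 87)*(282*(-1/312)) = (90 - 87)*(-47/52) = 3*(-47/52) = -141/52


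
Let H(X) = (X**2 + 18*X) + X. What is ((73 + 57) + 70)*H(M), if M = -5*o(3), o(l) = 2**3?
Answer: 168000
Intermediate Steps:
o(l) = 8
M = -40 (M = -5*8 = -40)
H(X) = X**2 + 19*X
((73 + 57) + 70)*H(M) = ((73 + 57) + 70)*(-40*(19 - 40)) = (130 + 70)*(-40*(-21)) = 200*840 = 168000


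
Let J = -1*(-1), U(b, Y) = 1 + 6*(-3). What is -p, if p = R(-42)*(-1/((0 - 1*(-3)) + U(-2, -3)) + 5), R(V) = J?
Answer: -71/14 ≈ -5.0714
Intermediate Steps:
U(b, Y) = -17 (U(b, Y) = 1 - 18 = -17)
J = 1
R(V) = 1
p = 71/14 (p = 1*(-1/((0 - 1*(-3)) - 17) + 5) = 1*(-1/((0 + 3) - 17) + 5) = 1*(-1/(3 - 17) + 5) = 1*(-1/(-14) + 5) = 1*(-1/14*(-1) + 5) = 1*(1/14 + 5) = 1*(71/14) = 71/14 ≈ 5.0714)
-p = -1*71/14 = -71/14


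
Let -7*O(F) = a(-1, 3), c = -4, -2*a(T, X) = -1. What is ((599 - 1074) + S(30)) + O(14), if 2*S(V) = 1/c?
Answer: -26611/56 ≈ -475.20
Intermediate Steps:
a(T, X) = ½ (a(T, X) = -½*(-1) = ½)
O(F) = -1/14 (O(F) = -⅐*½ = -1/14)
S(V) = -⅛ (S(V) = (½)/(-4) = (½)*(-¼) = -⅛)
((599 - 1074) + S(30)) + O(14) = ((599 - 1074) - ⅛) - 1/14 = (-475 - ⅛) - 1/14 = -3801/8 - 1/14 = -26611/56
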